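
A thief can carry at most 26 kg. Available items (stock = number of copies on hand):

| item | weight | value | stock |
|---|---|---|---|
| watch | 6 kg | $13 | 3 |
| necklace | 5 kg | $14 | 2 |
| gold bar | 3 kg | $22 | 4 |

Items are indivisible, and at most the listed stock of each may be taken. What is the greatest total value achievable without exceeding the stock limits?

Top feasible selections:
- 2×necklace + 4×gold bar: weight 22, value 116
- 1×watch + 1×necklace + 4×gold bar: weight 23, value 115
Best: $116.

$116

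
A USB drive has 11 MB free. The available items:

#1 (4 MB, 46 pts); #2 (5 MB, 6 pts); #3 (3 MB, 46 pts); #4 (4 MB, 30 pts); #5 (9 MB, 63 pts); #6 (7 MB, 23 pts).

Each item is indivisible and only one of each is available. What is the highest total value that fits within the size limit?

This is a 0/1 knapsack; check combinations near the capacity.
- #1+#3+#4: size 4+3+4=11, value 46+46+30=122
- #1+#3: size 4+3=7, value 46+46=92
- #3+#4: size 3+4=7, value 46+30=76
- #1+#4: size 4+4=8, value 46+30=76
- #3+#6: size 3+7=10, value 46+23=69
Best: 122 pts.

122 pts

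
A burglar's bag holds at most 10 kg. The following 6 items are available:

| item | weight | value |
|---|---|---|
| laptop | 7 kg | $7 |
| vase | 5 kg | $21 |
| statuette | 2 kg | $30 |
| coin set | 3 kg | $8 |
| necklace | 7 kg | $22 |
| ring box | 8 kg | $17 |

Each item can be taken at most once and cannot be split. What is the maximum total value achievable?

$59

Check high-value combinations within 10 kg:
- vase+statuette+coin set: weight 5+2+3=10, value 21+30+8=59
- statuette+necklace: weight 2+7=9, value 30+22=52
- vase+statuette: weight 5+2=7, value 21+30=51
- statuette+ring box: weight 2+8=10, value 30+17=47
- statuette+coin set: weight 2+3=5, value 30+8=38
Best: $59.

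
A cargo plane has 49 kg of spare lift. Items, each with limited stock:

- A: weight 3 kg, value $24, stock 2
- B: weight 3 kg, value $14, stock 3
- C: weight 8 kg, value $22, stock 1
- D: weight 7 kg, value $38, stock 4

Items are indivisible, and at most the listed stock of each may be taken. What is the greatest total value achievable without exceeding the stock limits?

Best selections within weight 49 and stock limits:
- 2×A + 2×B + 1×C + 4×D: weight 48, value 250
- 2×A + 3×B + 4×D: weight 43, value 242
- 1×A + 3×B + 1×C + 4×D: weight 48, value 240
Best: $250.

$250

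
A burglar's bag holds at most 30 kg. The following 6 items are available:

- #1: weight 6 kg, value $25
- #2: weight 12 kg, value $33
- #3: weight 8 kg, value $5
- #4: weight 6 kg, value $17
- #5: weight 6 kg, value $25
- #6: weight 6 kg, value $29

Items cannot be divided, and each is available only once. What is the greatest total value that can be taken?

$112

Check high-value combinations within 30 kg:
- #1+#2+#5+#6: weight 6+12+6+6=30, value 25+33+25+29=112
- #1+#2+#4+#6: weight 6+12+6+6=30, value 25+33+17+29=104
- #2+#4+#5+#6: weight 12+6+6+6=30, value 33+17+25+29=104
- #1+#2+#4+#5: weight 6+12+6+6=30, value 25+33+17+25=100
- #1+#4+#5+#6: weight 6+6+6+6=24, value 25+17+25+29=96
Best: $112.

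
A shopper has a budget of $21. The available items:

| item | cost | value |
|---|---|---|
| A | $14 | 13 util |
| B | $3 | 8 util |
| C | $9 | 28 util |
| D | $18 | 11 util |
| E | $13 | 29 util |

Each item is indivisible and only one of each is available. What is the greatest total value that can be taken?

37 util

This is a 0/1 knapsack; check combinations near the capacity.
- B+E: cost 3+13=16, value 8+29=37
- B+C: cost 3+9=12, value 8+28=36
- E: cost 13, value 29
- C: cost 9, value 28
Best: 37 util.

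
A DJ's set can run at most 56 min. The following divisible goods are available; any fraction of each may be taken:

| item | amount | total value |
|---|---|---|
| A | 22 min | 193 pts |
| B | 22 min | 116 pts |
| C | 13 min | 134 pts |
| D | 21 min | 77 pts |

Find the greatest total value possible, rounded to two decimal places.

Take in order of value per unit:
- C (134/13 per unit): all 13 → value 134, running total 134.00
- A (193/22 per unit): all 22 → value 193, running total 327.00
- B (116/22 per unit): 21 of 22 → value 21×116/22 = 110.7273, running total 437.73
Total 437.73.

437.73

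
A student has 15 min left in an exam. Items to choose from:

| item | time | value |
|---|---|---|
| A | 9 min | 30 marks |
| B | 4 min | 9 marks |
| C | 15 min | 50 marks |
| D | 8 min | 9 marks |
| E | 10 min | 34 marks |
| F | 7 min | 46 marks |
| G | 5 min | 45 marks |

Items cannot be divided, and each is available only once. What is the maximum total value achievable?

Check high-value combinations within 15 min:
- F+G: time 7+5=12, value 46+45=91
- E+G: time 10+5=15, value 34+45=79
- A+G: time 9+5=14, value 30+45=75
Best: 91 marks.

91 marks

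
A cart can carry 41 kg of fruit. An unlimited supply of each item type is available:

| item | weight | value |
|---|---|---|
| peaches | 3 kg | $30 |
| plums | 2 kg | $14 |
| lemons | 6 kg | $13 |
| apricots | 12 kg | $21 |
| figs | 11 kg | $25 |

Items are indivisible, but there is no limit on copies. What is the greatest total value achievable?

Best value-per-unit is peaches at 30/3; filling with it alone gives 13×30 = 390.
Optimal mix: 13×peaches + 1×plums → weight 41, value 404.

$404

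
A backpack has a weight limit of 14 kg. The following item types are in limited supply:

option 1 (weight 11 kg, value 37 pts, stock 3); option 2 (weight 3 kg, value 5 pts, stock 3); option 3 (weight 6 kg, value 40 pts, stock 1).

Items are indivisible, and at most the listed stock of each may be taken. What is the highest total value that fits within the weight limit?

50 pts

Top feasible selections:
- 2×option 2 + 1×option 3: weight 12, value 50
- 1×option 2 + 1×option 3: weight 9, value 45
Best: 50 pts.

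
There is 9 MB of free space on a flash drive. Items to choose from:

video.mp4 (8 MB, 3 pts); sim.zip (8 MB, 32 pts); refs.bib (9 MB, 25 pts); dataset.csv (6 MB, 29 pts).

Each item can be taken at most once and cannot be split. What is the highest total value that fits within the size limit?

Check high-value combinations within 9 MB:
- sim.zip: size 8, value 32
- dataset.csv: size 6, value 29
- refs.bib: size 9, value 25
- video.mp4: size 8, value 3
Best: 32 pts.

32 pts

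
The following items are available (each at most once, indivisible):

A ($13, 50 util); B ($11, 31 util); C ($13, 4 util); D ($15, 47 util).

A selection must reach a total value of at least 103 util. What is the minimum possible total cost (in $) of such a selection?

39

Subsets with value ≥ 103, sorted by total cost:
- A+B+D: cost 39, value 128
- A+B+C+D: cost 52, value 132
Minimum cost: 39 $.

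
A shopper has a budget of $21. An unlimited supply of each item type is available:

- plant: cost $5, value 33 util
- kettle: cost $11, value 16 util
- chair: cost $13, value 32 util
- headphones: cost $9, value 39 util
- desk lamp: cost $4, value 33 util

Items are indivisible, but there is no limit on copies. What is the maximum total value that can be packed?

165 util

Best value-per-unit is desk lamp at 33/4; filling with it alone gives 5×33 = 165.
Optimal mix: 1×plant + 4×desk lamp → cost 21, value 165.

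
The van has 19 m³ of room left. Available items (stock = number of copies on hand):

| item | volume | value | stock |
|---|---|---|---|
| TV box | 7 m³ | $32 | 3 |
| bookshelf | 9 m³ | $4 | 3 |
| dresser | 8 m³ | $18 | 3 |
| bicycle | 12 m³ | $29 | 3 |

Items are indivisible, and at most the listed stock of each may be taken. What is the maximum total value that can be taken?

$64

Best selections within volume 19 and stock limits:
- 2×TV box: volume 14, value 64
- 1×TV box + 1×bicycle: volume 19, value 61
- 1×TV box + 1×dresser: volume 15, value 50
Best: $64.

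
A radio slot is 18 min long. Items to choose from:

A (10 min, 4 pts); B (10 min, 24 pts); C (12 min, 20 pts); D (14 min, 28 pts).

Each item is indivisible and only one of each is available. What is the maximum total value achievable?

Check high-value combinations within 18 min:
- D: duration 14, value 28
- B: duration 10, value 24
- C: duration 12, value 20
Best: 28 pts.

28 pts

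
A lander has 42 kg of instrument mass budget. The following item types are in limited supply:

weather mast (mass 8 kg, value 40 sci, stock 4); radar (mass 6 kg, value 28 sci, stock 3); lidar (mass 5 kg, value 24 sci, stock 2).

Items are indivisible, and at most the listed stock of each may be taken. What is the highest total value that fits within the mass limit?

Top feasible selections:
- 4×weather mast + 2×lidar: mass 42, value 208
- 3×weather mast + 3×radar: mass 42, value 204
Best: 208 sci.

208 sci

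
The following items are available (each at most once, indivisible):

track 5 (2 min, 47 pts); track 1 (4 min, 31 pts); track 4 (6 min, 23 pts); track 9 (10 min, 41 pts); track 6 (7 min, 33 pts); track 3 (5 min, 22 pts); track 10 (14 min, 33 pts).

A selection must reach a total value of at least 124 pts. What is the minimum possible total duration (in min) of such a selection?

Subsets with value ≥ 124, sorted by total duration:
- track 5+track 1+track 6+track 3: duration 18, value 133
- track 5+track 1+track 4+track 6: duration 19, value 134
Minimum duration: 18 min.

18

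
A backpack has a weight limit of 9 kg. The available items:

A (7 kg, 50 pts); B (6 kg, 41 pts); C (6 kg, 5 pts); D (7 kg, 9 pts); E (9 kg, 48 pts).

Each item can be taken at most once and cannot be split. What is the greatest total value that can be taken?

Check high-value combinations within 9 kg:
- A: weight 7, value 50
- E: weight 9, value 48
- B: weight 6, value 41
- D: weight 7, value 9
Best: 50 pts.

50 pts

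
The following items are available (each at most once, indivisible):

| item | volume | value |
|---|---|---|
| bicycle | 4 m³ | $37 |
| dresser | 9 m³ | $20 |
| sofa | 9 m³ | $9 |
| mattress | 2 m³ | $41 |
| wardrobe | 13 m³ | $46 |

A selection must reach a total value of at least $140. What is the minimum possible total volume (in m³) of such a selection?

Subsets with value ≥ 140, sorted by total volume:
- bicycle+dresser+mattress+wardrobe: volume 28, value 144
- bicycle+dresser+sofa+mattress+wardrobe: volume 37, value 153
Minimum volume: 28 m³.

28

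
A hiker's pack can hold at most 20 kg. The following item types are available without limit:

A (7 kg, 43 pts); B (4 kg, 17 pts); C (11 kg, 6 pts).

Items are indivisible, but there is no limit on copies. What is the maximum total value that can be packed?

103 pts

Best value-per-unit is A at 43/7; filling with it alone gives 2×43 = 86.
Optimal mix: 2×A + 1×B → weight 18, value 103.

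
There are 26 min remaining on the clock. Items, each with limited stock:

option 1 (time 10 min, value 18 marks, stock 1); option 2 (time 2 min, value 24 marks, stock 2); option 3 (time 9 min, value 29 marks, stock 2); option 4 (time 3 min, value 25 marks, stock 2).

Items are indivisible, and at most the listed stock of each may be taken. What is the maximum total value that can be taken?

Top feasible selections:
- 1×option 2 + 2×option 3 + 2×option 4: time 26, value 132
- 2×option 2 + 2×option 3 + 1×option 4: time 25, value 131
Best: 132 marks.

132 marks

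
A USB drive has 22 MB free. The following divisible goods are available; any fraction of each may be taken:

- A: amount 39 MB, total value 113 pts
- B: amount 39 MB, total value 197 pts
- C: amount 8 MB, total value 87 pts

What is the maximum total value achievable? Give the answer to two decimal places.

Take in order of value per unit:
- C (87/8 per unit): all 8 → value 87, running total 87.00
- B (197/39 per unit): 14 of 39 → value 14×197/39 = 70.7179, running total 157.72
Total 157.72.

157.72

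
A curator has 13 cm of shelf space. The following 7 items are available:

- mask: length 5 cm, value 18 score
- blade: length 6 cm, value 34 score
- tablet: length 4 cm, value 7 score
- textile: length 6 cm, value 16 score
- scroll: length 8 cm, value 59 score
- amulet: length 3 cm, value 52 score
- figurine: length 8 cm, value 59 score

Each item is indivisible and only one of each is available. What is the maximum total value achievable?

Check high-value combinations within 13 cm:
- scroll+amulet: length 8+3=11, value 59+52=111
- amulet+figurine: length 3+8=11, value 52+59=111
- blade+tablet+amulet: length 6+4+3=13, value 34+7+52=93
Best: 111 score.

111 score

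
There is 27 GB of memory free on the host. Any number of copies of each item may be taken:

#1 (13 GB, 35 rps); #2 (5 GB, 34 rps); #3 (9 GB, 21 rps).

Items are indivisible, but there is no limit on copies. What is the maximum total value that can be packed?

170 rps

Best value-per-unit is #2 at 34/5, and filling with it alone uses memory 5×5=25. No mix of the others beats 5×34 = 170.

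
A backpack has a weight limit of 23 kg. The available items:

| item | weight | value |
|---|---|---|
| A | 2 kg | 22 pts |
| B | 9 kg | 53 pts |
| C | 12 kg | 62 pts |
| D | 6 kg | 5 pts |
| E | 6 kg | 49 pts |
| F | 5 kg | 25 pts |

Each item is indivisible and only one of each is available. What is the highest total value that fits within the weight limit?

149 pts

Check high-value combinations within 23 kg:
- A+B+E+F: weight 2+9+6+5=22, value 22+53+49+25=149
- A+B+C: weight 2+9+12=23, value 22+53+62=137
- C+E+F: weight 12+6+5=23, value 62+49+25=136
- A+C+E: weight 2+12+6=20, value 22+62+49=133
Best: 149 pts.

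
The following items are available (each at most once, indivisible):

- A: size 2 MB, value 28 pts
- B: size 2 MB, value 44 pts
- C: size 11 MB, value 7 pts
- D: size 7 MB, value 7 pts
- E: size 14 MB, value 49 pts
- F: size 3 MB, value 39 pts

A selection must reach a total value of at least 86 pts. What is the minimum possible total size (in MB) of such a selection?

7

Subsets with value ≥ 86, sorted by total size:
- A+B+F: size 7, value 111
- B+D+F: size 12, value 90
- A+B+D+F: size 14, value 118
Minimum size: 7 MB.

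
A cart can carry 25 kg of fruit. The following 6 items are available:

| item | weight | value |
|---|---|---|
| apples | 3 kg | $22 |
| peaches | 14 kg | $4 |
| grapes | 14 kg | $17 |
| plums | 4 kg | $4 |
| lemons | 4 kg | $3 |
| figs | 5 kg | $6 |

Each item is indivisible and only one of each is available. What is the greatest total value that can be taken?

This is a 0/1 knapsack; check combinations near the capacity.
- apples+grapes+plums+lemons: weight 3+14+4+4=25, value 22+17+4+3=46
- apples+grapes+figs: weight 3+14+5=22, value 22+17+6=45
- apples+grapes+plums: weight 3+14+4=21, value 22+17+4=43
- apples+grapes+lemons: weight 3+14+4=21, value 22+17+3=42
Best: $46.

$46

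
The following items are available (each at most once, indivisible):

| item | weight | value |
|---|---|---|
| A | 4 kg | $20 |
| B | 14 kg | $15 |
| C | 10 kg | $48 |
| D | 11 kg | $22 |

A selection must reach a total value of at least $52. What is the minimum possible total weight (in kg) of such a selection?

14

Subsets with value ≥ 52, sorted by total weight:
- A+C: weight 14, value 68
- C+D: weight 21, value 70
- B+C: weight 24, value 63
Minimum weight: 14 kg.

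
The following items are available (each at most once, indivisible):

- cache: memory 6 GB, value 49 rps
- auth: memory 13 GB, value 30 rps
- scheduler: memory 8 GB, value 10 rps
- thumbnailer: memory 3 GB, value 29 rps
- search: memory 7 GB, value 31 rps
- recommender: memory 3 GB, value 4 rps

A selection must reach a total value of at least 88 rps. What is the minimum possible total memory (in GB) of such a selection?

Subsets with value ≥ 88, sorted by total memory:
- cache+thumbnailer+search: memory 16, value 109
- cache+scheduler+thumbnailer: memory 17, value 88
Minimum memory: 16 GB.

16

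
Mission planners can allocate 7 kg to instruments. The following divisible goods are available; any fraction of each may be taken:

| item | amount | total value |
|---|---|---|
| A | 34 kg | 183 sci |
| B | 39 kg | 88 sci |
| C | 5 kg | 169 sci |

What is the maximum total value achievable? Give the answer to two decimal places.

179.76

Take in order of value per unit:
- C (169/5 per unit): all 5 → value 169, running total 169.00
- A (183/34 per unit): 2 of 34 → value 2×183/34 = 10.7647, running total 179.76
Total 179.76.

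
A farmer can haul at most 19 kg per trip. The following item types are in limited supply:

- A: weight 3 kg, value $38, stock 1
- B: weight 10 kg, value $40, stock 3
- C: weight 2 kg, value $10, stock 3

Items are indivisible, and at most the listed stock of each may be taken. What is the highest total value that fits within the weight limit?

Best selections within weight 19 and stock limits:
- 1×A + 1×B + 3×C: weight 19, value 108
- 1×A + 1×B + 2×C: weight 17, value 98
Best: $108.

$108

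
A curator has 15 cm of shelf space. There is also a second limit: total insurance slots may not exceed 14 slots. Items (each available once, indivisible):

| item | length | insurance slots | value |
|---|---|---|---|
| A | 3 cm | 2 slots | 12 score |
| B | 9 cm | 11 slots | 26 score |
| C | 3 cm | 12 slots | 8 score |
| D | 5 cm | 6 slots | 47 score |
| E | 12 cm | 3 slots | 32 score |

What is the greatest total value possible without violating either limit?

Feasible sets respecting both limits:
- A+D: length 8, insurance slots 8, value 59
- D: length 5, insurance slots 6, value 47
- A+E: length 15, insurance slots 5, value 44
Best: 59 score.

59 score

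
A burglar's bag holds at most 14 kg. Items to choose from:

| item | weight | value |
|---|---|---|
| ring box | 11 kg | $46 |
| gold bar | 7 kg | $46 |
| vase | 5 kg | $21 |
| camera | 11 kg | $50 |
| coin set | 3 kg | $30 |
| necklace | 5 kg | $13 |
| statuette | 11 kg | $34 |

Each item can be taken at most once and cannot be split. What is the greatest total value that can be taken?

$80

Check high-value combinations within 14 kg:
- camera+coin set: weight 11+3=14, value 50+30=80
- gold bar+coin set: weight 7+3=10, value 46+30=76
- ring box+coin set: weight 11+3=14, value 46+30=76
Best: $80.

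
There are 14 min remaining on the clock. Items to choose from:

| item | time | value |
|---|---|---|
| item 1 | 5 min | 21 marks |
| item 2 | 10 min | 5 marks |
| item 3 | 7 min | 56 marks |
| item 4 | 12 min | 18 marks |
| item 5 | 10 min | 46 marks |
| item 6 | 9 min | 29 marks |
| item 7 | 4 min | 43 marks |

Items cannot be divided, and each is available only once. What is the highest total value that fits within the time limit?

99 marks

Check high-value combinations within 14 min:
- item 3+item 7: time 7+4=11, value 56+43=99
- item 5+item 7: time 10+4=14, value 46+43=89
- item 1+item 3: time 5+7=12, value 21+56=77
- item 6+item 7: time 9+4=13, value 29+43=72
Best: 99 marks.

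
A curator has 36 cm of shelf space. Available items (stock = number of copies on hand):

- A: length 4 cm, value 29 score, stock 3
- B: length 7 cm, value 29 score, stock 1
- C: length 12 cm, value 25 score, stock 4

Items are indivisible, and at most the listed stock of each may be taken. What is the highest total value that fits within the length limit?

Best selections within length 36 and stock limits:
- 3×A + 1×B + 1×C: length 31, value 141
- 3×A + 2×C: length 36, value 137
- 3×A + 1×B: length 19, value 116
Best: 141 score.

141 score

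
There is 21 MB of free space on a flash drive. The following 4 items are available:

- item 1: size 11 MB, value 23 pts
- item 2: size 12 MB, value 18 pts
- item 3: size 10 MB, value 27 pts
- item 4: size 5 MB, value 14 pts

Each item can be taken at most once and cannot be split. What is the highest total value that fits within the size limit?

50 pts

Check high-value combinations within 21 MB:
- item 1+item 3: size 11+10=21, value 23+27=50
- item 3+item 4: size 10+5=15, value 27+14=41
- item 1+item 4: size 11+5=16, value 23+14=37
Best: 50 pts.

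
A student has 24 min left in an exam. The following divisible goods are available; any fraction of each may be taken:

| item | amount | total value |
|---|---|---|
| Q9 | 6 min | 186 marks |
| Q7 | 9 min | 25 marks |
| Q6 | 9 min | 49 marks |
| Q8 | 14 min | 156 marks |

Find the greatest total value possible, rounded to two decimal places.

363.78

Take in order of value per unit:
- Q9 (186/6 per unit): all 6 → value 186, running total 186.00
- Q8 (156/14 per unit): all 14 → value 156, running total 342.00
- Q6 (49/9 per unit): 4 of 9 → value 4×49/9 = 21.7778, running total 363.78
Total 363.78.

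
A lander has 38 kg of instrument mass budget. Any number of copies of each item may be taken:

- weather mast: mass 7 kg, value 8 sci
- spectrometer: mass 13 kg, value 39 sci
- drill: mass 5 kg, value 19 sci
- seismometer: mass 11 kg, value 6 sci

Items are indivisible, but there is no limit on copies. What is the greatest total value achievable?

134 sci

Best value-per-unit is drill at 19/5; filling with it alone gives 7×19 = 133.
Optimal mix: 1×spectrometer + 5×drill → mass 38, value 134.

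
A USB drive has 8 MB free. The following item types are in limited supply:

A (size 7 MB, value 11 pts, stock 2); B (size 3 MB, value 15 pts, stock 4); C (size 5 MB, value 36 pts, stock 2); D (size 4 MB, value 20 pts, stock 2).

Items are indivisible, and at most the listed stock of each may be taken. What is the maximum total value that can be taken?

51 pts

Best selections within size 8 and stock limits:
- 1×B + 1×C: size 8, value 51
- 2×D: size 8, value 40
- 1×C: size 5, value 36
- 1×B + 1×D: size 7, value 35
Best: 51 pts.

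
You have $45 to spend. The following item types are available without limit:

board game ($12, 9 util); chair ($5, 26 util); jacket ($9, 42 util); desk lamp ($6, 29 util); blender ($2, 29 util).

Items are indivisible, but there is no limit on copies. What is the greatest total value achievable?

Best value-per-unit is blender at 29/2, and filling with it alone uses cost 22×2=44. No mix of the others beats 22×29 = 638.

638 util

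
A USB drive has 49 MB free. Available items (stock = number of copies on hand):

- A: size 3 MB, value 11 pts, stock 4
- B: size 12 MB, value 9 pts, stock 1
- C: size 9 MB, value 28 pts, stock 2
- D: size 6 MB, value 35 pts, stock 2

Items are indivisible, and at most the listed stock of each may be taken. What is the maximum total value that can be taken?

Best selections within size 49 and stock limits:
- 4×A + 2×C + 2×D: size 42, value 170
- 3×A + 2×C + 2×D: size 39, value 159
- 2×A + 1×B + 2×C + 2×D: size 48, value 157
Best: 170 pts.

170 pts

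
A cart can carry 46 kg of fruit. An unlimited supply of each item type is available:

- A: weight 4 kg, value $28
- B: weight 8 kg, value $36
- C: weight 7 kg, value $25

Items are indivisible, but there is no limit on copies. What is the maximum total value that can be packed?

Best value-per-unit is A at 28/4, and filling with it alone uses weight 11×4=44. No mix of the others beats 11×28 = 308.

$308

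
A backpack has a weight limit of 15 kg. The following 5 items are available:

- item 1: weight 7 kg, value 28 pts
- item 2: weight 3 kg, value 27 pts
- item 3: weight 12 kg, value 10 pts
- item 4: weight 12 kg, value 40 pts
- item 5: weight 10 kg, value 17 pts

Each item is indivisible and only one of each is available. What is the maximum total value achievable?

This is a 0/1 knapsack; check combinations near the capacity.
- item 2+item 4: weight 3+12=15, value 27+40=67
- item 1+item 2: weight 7+3=10, value 28+27=55
- item 2+item 5: weight 3+10=13, value 27+17=44
Best: 67 pts.

67 pts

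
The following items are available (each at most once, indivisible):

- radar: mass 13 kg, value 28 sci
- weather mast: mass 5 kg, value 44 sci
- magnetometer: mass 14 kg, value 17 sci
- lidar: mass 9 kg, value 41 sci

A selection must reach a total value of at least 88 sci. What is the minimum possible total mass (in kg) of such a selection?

Subsets with value ≥ 88, sorted by total mass:
- radar+weather mast+lidar: mass 27, value 113
- weather mast+magnetometer+lidar: mass 28, value 102
- radar+weather mast+magnetometer: mass 32, value 89
- radar+weather mast+magnetometer+lidar: mass 41, value 130
Minimum mass: 27 kg.

27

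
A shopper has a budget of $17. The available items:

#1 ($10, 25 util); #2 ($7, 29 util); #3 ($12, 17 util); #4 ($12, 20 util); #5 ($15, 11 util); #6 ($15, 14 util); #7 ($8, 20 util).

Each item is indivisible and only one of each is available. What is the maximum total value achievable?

54 util

Check high-value combinations within $17:
- #1+#2: cost 10+7=17, value 25+29=54
- #2+#7: cost 7+8=15, value 29+20=49
- #2: cost 7, value 29
- #1: cost 10, value 25
Best: 54 util.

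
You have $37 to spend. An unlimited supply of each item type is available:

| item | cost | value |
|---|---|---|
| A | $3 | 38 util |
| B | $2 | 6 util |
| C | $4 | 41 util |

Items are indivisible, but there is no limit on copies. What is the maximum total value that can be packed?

Best value-per-unit is A at 38/3; filling with it alone gives 12×38 = 456.
Optimal mix: 11×A + 1×C → cost 37, value 459.

459 util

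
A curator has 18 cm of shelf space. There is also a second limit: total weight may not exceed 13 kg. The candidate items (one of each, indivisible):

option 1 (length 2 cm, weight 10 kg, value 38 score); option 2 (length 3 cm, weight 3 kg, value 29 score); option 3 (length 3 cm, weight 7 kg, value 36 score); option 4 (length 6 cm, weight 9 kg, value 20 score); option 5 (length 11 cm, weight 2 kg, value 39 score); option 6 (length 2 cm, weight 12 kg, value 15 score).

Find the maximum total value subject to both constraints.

Feasible sets respecting both limits:
- option 2+option 3+option 5: length 17, weight 12, value 104
- option 1+option 5: length 13, weight 12, value 77
- option 3+option 5: length 14, weight 9, value 75
Best: 104 score.

104 score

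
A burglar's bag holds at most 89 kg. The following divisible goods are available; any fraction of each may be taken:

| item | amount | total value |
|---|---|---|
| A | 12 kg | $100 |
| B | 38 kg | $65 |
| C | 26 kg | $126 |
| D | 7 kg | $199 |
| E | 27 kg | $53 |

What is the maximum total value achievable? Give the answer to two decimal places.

507.08

Take in order of value per unit:
- D (199/7 per unit): all 7 → value 199, running total 199.00
- A (100/12 per unit): all 12 → value 100, running total 299.00
- C (126/26 per unit): all 26 → value 126, running total 425.00
- E (53/27 per unit): all 27 → value 53, running total 478.00
- B (65/38 per unit): 17 of 38 → value 17×65/38 = 29.0789, running total 507.08
Total 507.08.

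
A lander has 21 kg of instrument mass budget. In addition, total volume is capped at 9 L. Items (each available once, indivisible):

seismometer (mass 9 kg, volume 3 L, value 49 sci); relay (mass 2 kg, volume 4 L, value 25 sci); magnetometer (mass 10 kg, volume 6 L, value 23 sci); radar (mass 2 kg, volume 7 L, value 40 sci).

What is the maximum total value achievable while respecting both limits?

74 sci

Feasible sets respecting both limits:
- seismometer+relay: mass 11, volume 7, value 74
- seismometer+magnetometer: mass 19, volume 9, value 72
- seismometer: mass 9, volume 3, value 49
- radar: mass 2, volume 7, value 40
Best: 74 sci.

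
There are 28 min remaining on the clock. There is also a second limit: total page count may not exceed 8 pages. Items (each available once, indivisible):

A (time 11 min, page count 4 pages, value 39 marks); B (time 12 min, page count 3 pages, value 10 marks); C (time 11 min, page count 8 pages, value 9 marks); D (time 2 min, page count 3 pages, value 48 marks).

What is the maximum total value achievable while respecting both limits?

Feasible sets respecting both limits:
- A+D: time 13, page count 7, value 87
- B+D: time 14, page count 6, value 58
- A+B: time 23, page count 7, value 49
- D: time 2, page count 3, value 48
Best: 87 marks.

87 marks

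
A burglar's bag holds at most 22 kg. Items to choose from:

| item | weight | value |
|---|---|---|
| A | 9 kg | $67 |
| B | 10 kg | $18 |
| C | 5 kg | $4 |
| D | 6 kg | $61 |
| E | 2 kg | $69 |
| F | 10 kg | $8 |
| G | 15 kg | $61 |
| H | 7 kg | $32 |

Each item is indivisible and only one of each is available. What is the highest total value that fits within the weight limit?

$201

This is a 0/1 knapsack; check combinations near the capacity.
- A+C+D+E: weight 9+5+6+2=22, value 67+4+61+69=201
- A+D+E: weight 9+6+2=17, value 67+61+69=197
- A+E+H: weight 9+2+7=18, value 67+69+32=168
- C+D+E+H: weight 5+6+2+7=20, value 4+61+69+32=166
- D+E+H: weight 6+2+7=15, value 61+69+32=162
Best: $201.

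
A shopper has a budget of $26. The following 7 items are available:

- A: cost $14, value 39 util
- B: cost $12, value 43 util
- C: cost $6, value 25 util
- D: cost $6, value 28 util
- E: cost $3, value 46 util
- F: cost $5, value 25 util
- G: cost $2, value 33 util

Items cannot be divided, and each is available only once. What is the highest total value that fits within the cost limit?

Check high-value combinations within $26:
- C+D+E+F+G: cost 6+6+3+5+2=22, value 25+28+46+25+33=157
- B+D+E+G: cost 12+6+3+2=23, value 43+28+46+33=150
- B+E+F+G: cost 12+3+5+2=22, value 43+46+25+33=147
- B+C+E+G: cost 12+6+3+2=23, value 43+25+46+33=147
- A+D+E+G: cost 14+6+3+2=25, value 39+28+46+33=146
Best: 157 util.

157 util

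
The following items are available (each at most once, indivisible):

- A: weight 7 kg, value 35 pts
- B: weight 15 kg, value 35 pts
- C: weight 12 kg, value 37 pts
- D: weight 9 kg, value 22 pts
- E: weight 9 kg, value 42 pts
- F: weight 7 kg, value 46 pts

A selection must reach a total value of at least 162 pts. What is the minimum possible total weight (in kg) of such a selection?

44

Subsets with value ≥ 162, sorted by total weight:
- A+C+D+E+F: weight 44, value 182
- A+B+D+E+F: weight 47, value 180
- A+B+C+E+F: weight 50, value 195
Minimum weight: 44 kg.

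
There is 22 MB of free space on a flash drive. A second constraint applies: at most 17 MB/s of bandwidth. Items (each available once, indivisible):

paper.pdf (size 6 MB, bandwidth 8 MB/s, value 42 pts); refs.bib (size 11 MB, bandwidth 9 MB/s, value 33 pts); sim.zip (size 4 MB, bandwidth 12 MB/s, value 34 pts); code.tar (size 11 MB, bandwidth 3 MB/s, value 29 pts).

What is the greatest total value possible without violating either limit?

75 pts

Feasible sets respecting both limits:
- paper.pdf+refs.bib: size 17, bandwidth 17, value 75
- paper.pdf+code.tar: size 17, bandwidth 11, value 71
- sim.zip+code.tar: size 15, bandwidth 15, value 63
Best: 75 pts.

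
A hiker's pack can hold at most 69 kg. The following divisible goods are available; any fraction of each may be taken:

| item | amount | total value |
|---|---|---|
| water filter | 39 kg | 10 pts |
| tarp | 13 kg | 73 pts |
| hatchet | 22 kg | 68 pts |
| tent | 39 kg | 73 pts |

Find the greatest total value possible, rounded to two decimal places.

204.64

Take in order of value per unit:
- tarp (73/13 per unit): all 13 → value 73, running total 73.00
- hatchet (68/22 per unit): all 22 → value 68, running total 141.00
- tent (73/39 per unit): 34 of 39 → value 34×73/39 = 63.6410, running total 204.64
Total 204.64.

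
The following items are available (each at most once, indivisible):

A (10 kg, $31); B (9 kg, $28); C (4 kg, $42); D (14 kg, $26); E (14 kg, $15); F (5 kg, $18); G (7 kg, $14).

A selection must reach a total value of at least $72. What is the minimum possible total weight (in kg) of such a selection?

14

Subsets with value ≥ 72, sorted by total weight:
- A+C: weight 14, value 73
- C+F+G: weight 16, value 74
- B+C+F: weight 18, value 88
Minimum weight: 14 kg.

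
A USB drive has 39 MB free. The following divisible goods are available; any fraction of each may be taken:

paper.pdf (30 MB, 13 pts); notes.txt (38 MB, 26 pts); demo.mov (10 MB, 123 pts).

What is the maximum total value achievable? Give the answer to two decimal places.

Take in order of value per unit:
- demo.mov (123/10 per unit): all 10 → value 123, running total 123.00
- notes.txt (26/38 per unit): 29 of 38 → value 29×26/38 = 19.8421, running total 142.84
Total 142.84.

142.84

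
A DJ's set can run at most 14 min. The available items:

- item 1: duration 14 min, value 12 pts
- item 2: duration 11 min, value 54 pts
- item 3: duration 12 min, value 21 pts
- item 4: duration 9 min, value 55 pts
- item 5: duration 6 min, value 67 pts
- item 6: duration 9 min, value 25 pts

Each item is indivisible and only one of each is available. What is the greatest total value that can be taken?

Check high-value combinations within 14 min:
- item 5: duration 6, value 67
- item 4: duration 9, value 55
- item 2: duration 11, value 54
Best: 67 pts.

67 pts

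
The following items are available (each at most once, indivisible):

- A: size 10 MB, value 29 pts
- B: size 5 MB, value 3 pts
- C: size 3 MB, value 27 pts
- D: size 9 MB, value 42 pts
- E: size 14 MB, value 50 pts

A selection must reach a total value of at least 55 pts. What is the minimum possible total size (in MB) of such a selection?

Subsets with value ≥ 55, sorted by total size:
- C+D: size 12, value 69
- A+C: size 13, value 56
- C+E: size 17, value 77
Minimum size: 12 MB.

12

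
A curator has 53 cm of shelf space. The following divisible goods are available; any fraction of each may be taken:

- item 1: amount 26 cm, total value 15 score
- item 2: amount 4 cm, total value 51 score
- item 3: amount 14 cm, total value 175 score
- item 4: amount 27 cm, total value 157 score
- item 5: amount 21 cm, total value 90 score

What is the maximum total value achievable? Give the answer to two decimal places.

417.29

Take in order of value per unit:
- item 2 (51/4 per unit): all 4 → value 51, running total 51.00
- item 3 (175/14 per unit): all 14 → value 175, running total 226.00
- item 4 (157/27 per unit): all 27 → value 157, running total 383.00
- item 5 (90/21 per unit): 8 of 21 → value 8×90/21 = 34.2857, running total 417.29
Total 417.29.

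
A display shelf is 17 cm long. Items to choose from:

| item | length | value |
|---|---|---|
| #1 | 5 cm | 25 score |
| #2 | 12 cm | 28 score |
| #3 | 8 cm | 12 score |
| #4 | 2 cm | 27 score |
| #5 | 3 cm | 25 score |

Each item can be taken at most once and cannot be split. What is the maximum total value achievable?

Check high-value combinations within 17 cm:
- #2+#4+#5: length 12+2+3=17, value 28+27+25=80
- #1+#4+#5: length 5+2+3=10, value 25+27+25=77
- #3+#4+#5: length 8+2+3=13, value 12+27+25=64
Best: 80 score.

80 score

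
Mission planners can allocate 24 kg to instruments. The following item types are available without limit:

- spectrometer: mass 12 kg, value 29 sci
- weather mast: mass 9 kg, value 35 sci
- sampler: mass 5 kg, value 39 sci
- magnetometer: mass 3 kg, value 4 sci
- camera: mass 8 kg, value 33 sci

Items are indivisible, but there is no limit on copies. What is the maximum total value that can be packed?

Best value-per-unit is sampler at 39/5; filling with it alone gives 4×39 = 156.
Optimal mix: 4×sampler + 1×magnetometer → mass 23, value 160.

160 sci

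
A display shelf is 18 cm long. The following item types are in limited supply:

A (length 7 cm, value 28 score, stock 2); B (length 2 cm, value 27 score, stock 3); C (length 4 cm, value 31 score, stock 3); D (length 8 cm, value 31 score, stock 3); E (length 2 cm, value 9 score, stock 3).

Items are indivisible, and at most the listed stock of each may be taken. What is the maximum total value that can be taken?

Best selections within length 18 and stock limits:
- 3×B + 3×C: length 18, value 174
- 3×B + 2×C + 2×E: length 18, value 161
- 2×B + 3×C + 1×E: length 18, value 156
- 3×B + 2×C + 1×E: length 16, value 152
Best: 174 score.

174 score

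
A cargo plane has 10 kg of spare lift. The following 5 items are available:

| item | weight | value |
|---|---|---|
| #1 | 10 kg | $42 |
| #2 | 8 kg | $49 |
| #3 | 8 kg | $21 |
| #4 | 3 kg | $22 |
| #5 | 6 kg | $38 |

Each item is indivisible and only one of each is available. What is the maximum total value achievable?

$60

Check high-value combinations within 10 kg:
- #4+#5: weight 3+6=9, value 22+38=60
- #2: weight 8, value 49
- #1: weight 10, value 42
Best: $60.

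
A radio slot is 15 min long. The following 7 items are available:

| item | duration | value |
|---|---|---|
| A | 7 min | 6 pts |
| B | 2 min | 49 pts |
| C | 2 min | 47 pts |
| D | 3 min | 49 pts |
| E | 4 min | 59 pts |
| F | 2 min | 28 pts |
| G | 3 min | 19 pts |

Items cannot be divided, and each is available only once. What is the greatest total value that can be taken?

232 pts

This is a 0/1 knapsack; check combinations near the capacity.
- B+C+D+E+F: duration 2+2+3+4+2=13, value 49+47+49+59+28=232
- B+C+D+E+G: duration 2+2+3+4+3=14, value 49+47+49+59+19=223
- B+C+D+E: duration 2+2+3+4=11, value 49+47+49+59=204
Best: 232 pts.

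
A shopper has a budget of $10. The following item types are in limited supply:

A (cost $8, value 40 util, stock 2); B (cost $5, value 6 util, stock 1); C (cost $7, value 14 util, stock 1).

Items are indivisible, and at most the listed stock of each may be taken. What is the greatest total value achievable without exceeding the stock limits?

Top feasible selections:
- 1×A: cost 8, value 40
- 1×C: cost 7, value 14
- 1×B: cost 5, value 6
Best: 40 util.

40 util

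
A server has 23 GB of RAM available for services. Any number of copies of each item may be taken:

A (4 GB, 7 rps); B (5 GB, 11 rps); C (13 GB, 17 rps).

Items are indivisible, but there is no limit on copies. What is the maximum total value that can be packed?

Best value-per-unit is B at 11/5; filling with it alone gives 4×11 = 44.
Optimal mix: 2×A + 3×B → memory 23, value 47.

47 rps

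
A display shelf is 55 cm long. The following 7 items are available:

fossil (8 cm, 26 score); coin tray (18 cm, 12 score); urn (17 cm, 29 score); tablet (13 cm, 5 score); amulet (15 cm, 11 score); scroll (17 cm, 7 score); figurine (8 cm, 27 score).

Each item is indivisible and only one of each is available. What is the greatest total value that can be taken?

94 score

This is a 0/1 knapsack; check combinations near the capacity.
- fossil+coin tray+urn+figurine: length 8+18+17+8=51, value 26+12+29+27=94
- fossil+urn+amulet+figurine: length 8+17+15+8=48, value 26+29+11+27=93
- fossil+urn+scroll+figurine: length 8+17+17+8=50, value 26+29+7+27=89
- fossil+urn+tablet+figurine: length 8+17+13+8=46, value 26+29+5+27=87
Best: 94 score.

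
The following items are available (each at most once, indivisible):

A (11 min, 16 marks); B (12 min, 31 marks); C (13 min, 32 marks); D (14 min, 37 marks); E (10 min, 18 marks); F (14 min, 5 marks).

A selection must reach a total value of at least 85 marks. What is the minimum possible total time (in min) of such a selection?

Subsets with value ≥ 85, sorted by total time:
- B+D+E: time 36, value 86
- C+D+E: time 37, value 87
- A+C+D: time 38, value 85
Minimum time: 36 min.

36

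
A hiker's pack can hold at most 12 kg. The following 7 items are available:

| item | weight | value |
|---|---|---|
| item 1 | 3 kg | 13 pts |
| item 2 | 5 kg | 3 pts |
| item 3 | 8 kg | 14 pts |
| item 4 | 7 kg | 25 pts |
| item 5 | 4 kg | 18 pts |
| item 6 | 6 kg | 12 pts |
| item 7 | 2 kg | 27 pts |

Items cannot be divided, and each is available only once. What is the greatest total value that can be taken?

65 pts

This is a 0/1 knapsack; check combinations near the capacity.
- item 1+item 4+item 7: weight 3+7+2=12, value 13+25+27=65
- item 1+item 5+item 7: weight 3+4+2=9, value 13+18+27=58
- item 5+item 6+item 7: weight 4+6+2=12, value 18+12+27=57
- item 4+item 7: weight 7+2=9, value 25+27=52
- item 1+item 6+item 7: weight 3+6+2=11, value 13+12+27=52
Best: 65 pts.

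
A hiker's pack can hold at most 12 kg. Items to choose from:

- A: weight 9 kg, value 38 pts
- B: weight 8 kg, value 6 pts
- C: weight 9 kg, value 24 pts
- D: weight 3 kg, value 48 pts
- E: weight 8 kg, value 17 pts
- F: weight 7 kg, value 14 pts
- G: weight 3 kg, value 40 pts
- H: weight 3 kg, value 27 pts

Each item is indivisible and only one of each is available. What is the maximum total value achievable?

115 pts

Check high-value combinations within 12 kg:
- D+G+H: weight 3+3+3=9, value 48+40+27=115
- D+G: weight 3+3=6, value 48+40=88
- A+D: weight 9+3=12, value 38+48=86
- A+G: weight 9+3=12, value 38+40=78
- D+H: weight 3+3=6, value 48+27=75
Best: 115 pts.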